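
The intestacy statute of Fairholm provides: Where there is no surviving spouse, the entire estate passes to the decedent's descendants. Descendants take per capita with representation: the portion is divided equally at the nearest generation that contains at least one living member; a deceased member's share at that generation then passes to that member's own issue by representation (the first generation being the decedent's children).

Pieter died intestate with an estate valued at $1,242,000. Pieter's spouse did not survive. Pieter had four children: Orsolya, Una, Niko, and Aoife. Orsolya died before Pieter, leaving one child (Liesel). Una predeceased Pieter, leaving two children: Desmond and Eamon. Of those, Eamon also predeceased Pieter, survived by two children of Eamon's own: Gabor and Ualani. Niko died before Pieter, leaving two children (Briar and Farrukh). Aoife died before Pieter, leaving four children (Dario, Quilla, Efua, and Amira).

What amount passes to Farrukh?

The entire $1,242,000 passes to the descendants.
No child survives, so the initial division is made at the grandchildren's generation.
That amount ($1,242,000) is divided into 9 shares of $138,000: Liesel, Desmond, Briar, Farrukh, Dario, Quilla, Efua, and Amira each take $138,000; Eamon's $138,000 share passes to Eamon's issue.
Eamon's share ($138,000) is divided into 2 shares of $69,000: Gabor and Ualani each take $69,000.

Farrukh receives $138,000.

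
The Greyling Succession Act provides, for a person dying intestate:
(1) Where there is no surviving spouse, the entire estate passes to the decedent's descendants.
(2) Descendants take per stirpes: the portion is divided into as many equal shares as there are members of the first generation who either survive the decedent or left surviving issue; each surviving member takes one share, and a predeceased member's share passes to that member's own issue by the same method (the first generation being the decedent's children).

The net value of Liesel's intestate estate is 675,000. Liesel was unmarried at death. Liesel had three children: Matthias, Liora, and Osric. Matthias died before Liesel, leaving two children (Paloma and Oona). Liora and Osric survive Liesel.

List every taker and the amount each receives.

The entire 675,000 passes to the descendants.
That amount (675,000) is divided into 3 shares of 225,000: Liora and Osric each take 225,000; Matthias's 225,000 share passes to Matthias's issue.
Matthias's share (225,000) is divided into 2 shares of 112,500: Paloma and Oona each take 112,500.

Paloma: 112,500; Oona: 112,500; Liora: 225,000; Osric: 225,000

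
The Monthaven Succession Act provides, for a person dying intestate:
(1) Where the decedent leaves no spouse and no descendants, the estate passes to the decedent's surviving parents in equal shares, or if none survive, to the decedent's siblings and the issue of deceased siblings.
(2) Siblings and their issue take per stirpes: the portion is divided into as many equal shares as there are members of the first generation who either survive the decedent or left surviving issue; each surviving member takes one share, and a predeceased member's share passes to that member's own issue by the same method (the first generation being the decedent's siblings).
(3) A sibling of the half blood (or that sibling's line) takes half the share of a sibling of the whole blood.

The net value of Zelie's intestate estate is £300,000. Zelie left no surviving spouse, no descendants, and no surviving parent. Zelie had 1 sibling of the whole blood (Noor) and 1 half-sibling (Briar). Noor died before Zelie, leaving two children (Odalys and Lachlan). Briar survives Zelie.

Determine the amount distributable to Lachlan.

The entire £300,000 passes to the siblings and their issue.
Counting each half-blood sibling's line as half a unit, there are 3/2 units in £300,000, so one unit is £200,000. Whole-blood lines (Noor) take £200,000 each; half-blood lines (Briar) take £100,000 each.
Noor's share (£200,000) is divided into 2 shares of £100,000: Odalys and Lachlan each take £100,000.

Lachlan receives £100,000.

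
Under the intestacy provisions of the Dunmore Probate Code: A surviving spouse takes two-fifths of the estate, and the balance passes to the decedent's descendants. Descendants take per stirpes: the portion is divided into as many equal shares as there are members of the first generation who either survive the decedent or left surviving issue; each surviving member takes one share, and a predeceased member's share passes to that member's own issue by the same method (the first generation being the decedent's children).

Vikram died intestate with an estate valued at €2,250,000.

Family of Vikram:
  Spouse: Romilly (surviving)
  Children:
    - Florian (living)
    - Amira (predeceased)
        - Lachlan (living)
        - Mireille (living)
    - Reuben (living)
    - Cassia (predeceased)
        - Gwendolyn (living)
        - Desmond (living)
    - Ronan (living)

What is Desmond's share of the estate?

Desmond receives €135,000.

Romilly takes two-fifths of €2,250,000 = €900,000. The remaining €1,350,000 passes to the descendants.
The descendants' portion (€1,350,000) is divided into 5 shares of €270,000: Florian, Reuben, and Ronan each take €270,000; Amira's €270,000 share passes to Amira's issue; Cassia's €270,000 share passes to Cassia's issue.
Amira's share (€270,000) is divided into 2 shares of €135,000: Lachlan and Mireille each take €135,000.
Cassia's share (€270,000) is divided into 2 shares of €135,000: Gwendolyn and Desmond each take €135,000.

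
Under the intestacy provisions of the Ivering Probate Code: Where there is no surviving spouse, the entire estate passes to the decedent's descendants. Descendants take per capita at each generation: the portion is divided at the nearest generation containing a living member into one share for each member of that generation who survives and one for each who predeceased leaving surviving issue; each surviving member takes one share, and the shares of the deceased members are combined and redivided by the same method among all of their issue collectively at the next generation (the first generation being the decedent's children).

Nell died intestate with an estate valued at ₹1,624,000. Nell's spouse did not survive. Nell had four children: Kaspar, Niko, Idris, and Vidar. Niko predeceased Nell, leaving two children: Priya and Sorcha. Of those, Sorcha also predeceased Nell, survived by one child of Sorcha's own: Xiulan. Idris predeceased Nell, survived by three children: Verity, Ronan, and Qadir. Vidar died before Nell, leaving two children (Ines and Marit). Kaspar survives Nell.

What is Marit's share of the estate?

The entire ₹1,624,000 passes to the descendants.
That amount (₹1,624,000) is divided at the children's generation into 4 shares of ₹406,000. Kaspar takes ₹406,000. The 3 shares of the deceased (Niko, Idris, and Vidar) are combined into a pool of ₹1,218,000.
That pool (₹1,218,000) is divided at the grandchildren's generation into 7 shares of ₹174,000. Priya, Verity, Ronan, Qadir, Ines, and Marit each take ₹174,000. The remaining share for the deceased Sorcha (₹174,000) is carried to the next generation.
That pool (₹174,000) passes entirely to Xiulan, the sole taker at the great-grandchildren's generation.

Marit receives ₹174,000.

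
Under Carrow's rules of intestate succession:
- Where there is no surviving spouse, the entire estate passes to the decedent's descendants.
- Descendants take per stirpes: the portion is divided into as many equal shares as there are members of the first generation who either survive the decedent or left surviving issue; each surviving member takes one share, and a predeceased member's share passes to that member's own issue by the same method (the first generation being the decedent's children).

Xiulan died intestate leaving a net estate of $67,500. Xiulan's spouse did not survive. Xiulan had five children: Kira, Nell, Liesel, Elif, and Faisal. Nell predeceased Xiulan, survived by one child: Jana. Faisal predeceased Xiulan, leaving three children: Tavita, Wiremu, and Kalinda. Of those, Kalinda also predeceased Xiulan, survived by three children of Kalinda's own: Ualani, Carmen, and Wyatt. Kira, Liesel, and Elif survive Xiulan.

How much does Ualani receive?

The entire $67,500 passes to the descendants.
That amount ($67,500) is divided into 5 shares of $13,500: Kira, Liesel, and Elif each take $13,500; Nell's $13,500 share passes to Nell's issue; Faisal's $13,500 share passes to Faisal's issue.
Nell's share ($13,500) passes entirely to Jana.
Faisal's share ($13,500) is divided into 3 shares of $4,500: Tavita and Wiremu each take $4,500; Kalinda's $4,500 share passes to Kalinda's issue.
Kalinda's share ($4,500) is divided into 3 shares of $1,500: Ualani, Carmen, and Wyatt each take $1,500.

Ualani receives $1,500.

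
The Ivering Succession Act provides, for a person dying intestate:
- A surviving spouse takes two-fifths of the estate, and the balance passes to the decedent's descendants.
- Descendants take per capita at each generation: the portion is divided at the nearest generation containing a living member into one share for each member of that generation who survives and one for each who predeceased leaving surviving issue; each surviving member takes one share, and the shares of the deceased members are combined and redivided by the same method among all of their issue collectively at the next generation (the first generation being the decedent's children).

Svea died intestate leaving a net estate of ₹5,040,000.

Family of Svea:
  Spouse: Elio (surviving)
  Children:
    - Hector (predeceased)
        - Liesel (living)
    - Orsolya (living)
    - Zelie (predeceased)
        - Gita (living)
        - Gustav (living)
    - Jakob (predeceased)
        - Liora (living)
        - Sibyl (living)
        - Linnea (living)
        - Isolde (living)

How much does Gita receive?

Elio takes two-fifths of ₹5,040,000 = ₹2,016,000. The remaining ₹3,024,000 passes to the descendants.
The descendants' portion (₹3,024,000) is divided at the children's generation into 4 shares of ₹756,000. Orsolya takes ₹756,000. The 3 shares of the deceased (Hector, Zelie, and Jakob) are combined into a pool of ₹2,268,000.
That pool (₹2,268,000) is divided at the grandchildren's generation equally among Liesel, Gita, Gustav, Liora, Sibyl, Linnea, and Isolde: ₹324,000 each.

Gita receives ₹324,000.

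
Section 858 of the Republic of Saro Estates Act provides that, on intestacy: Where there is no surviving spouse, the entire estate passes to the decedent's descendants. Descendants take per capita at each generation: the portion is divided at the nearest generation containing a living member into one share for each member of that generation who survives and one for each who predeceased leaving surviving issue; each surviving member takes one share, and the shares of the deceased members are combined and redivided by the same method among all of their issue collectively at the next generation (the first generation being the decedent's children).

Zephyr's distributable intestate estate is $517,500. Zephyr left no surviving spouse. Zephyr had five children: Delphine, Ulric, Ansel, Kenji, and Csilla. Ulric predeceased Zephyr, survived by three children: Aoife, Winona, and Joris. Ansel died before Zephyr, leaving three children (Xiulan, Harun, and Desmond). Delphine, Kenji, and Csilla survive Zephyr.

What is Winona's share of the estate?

The entire $517,500 passes to the descendants.
That amount ($517,500) is divided at the children's generation into 5 shares of $103,500. Delphine, Kenji, and Csilla each take $103,500. The 2 shares of the deceased (Ulric and Ansel) are combined into a pool of $207,000.
That pool ($207,000) is divided at the grandchildren's generation equally among Aoife, Winona, Joris, Xiulan, Harun, and Desmond: $34,500 each.

Winona receives $34,500.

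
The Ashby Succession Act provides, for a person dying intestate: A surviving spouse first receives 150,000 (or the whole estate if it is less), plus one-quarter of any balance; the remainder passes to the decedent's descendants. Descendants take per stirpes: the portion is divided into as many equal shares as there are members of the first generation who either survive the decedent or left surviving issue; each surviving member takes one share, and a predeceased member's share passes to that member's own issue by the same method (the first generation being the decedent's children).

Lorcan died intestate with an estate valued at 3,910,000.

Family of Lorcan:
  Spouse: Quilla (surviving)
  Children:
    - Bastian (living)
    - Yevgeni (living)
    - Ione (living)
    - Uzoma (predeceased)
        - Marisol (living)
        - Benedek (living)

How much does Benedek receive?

Quilla first takes 150,000, leaving a balance of 3,760,000. Quilla then takes one-quarter of the balance (940,000), for a total of 1,090,000. The remaining 2,820,000 passes to the descendants.
The descendants' portion (2,820,000) is divided into 4 shares of 705,000: Bastian, Yevgeni, and Ione each take 705,000; Uzoma's 705,000 share passes to Uzoma's issue.
Uzoma's share (705,000) is divided into 2 shares of 352,500: Marisol and Benedek each take 352,500.

Benedek receives 352,500.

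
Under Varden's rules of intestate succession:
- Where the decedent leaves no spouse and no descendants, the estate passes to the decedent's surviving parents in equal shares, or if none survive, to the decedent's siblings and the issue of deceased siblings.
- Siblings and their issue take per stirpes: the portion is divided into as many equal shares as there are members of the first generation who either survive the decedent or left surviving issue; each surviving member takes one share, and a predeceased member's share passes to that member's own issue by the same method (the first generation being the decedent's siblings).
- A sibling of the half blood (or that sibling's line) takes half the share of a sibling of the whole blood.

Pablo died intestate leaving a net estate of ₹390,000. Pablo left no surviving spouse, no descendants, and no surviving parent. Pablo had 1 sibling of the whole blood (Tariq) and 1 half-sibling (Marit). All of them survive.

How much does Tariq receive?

The entire ₹390,000 passes to the siblings and their issue.
Counting each half-blood sibling's line as half a unit, there are 3/2 units in ₹390,000, so one unit is ₹260,000. Whole-blood lines (Tariq) take ₹260,000 each; half-blood lines (Marit) take ₹130,000 each.

Tariq receives ₹260,000.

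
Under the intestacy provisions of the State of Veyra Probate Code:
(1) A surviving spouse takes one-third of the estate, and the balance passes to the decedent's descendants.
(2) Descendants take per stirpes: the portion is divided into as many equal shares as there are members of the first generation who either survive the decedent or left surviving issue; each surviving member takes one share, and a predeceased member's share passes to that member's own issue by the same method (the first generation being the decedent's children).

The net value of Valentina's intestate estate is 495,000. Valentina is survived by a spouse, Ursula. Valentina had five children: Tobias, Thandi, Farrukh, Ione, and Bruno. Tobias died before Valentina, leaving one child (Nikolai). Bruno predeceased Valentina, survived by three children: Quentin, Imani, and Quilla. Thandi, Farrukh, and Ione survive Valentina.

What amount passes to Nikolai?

Ursula takes one-third of 495,000 = 165,000. The remaining 330,000 passes to the descendants.
The descendants' portion (330,000) is divided into 5 shares of 66,000: Thandi, Farrukh, and Ione each take 66,000; Tobias's 66,000 share passes to Tobias's issue; Bruno's 66,000 share passes to Bruno's issue.
Tobias's share (66,000) passes entirely to Nikolai.
Bruno's share (66,000) is divided into 3 shares of 22,000: Quentin, Imani, and Quilla each take 22,000.

Nikolai receives 66,000.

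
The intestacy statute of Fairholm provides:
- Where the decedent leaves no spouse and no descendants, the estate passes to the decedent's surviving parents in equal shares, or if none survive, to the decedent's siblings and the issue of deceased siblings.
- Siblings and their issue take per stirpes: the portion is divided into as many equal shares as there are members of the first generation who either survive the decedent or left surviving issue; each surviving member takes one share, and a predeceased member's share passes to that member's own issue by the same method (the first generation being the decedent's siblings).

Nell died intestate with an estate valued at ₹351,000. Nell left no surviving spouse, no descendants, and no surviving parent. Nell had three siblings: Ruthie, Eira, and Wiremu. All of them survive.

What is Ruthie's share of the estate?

The entire ₹351,000 passes to the siblings and their issue.
That amount (₹351,000) is divided into 3 shares of ₹117,000: Ruthie, Eira, and Wiremu each take ₹117,000.

Ruthie receives ₹117,000.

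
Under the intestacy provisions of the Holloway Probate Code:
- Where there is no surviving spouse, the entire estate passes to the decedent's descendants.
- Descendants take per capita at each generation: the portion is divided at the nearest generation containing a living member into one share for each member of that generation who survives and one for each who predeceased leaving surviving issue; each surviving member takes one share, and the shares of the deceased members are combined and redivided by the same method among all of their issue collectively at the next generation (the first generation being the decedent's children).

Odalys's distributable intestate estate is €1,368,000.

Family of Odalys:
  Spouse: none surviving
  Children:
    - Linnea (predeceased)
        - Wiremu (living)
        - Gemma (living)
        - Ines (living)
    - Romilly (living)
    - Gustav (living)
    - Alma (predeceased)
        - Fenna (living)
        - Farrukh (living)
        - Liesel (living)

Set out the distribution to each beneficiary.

Wiremu: €114,000; Gemma: €114,000; Ines: €114,000; Romilly: €342,000; Gustav: €342,000; Fenna: €114,000; Farrukh: €114,000; Liesel: €114,000

The entire €1,368,000 passes to the descendants.
That amount (€1,368,000) is divided at the children's generation into 4 shares of €342,000. Romilly and Gustav each take €342,000. The 2 shares of the deceased (Linnea and Alma) are combined into a pool of €684,000.
That pool (€684,000) is divided at the grandchildren's generation equally among Wiremu, Gemma, Ines, Fenna, Farrukh, and Liesel: €114,000 each.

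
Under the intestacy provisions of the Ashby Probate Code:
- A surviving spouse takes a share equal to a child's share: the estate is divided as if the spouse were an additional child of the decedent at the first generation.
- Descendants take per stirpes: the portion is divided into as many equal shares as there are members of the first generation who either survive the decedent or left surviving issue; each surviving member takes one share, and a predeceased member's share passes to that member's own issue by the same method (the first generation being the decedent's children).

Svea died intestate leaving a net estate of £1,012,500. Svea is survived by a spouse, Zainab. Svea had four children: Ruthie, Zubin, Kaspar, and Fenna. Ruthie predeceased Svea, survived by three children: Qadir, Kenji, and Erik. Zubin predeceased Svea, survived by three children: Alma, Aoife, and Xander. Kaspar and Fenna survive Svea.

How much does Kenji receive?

The spouse counts as an additional share at the children's level, so there are 5 primary shares of £202,500. Zainab takes one such share (£202,500).
The children's combined portion (£810,000) is divided into 4 shares of £202,500: Kaspar and Fenna each take £202,500; Ruthie's £202,500 share passes to Ruthie's issue; Zubin's £202,500 share passes to Zubin's issue.
Ruthie's share (£202,500) is divided into 3 shares of £67,500: Qadir, Kenji, and Erik each take £67,500.
Zubin's share (£202,500) is divided into 3 shares of £67,500: Alma, Aoife, and Xander each take £67,500.

Kenji receives £67,500.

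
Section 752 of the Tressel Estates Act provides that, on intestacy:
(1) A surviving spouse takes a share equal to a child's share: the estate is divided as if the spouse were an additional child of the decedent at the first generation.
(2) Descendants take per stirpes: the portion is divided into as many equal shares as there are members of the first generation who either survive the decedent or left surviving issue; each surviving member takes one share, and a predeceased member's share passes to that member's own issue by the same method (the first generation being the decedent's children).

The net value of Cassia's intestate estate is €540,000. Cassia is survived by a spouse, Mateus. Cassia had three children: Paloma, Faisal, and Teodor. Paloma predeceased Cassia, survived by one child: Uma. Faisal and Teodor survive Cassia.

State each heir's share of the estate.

Mateus: €135,000; Uma: €135,000; Faisal: €135,000; Teodor: €135,000

The spouse counts as an additional share at the children's level, so there are 4 primary shares of €135,000. Mateus takes one such share (€135,000).
The children's combined portion (€405,000) is divided into 3 shares of €135,000: Faisal and Teodor each take €135,000; Paloma's €135,000 share passes to Paloma's issue.
Paloma's share (€135,000) passes entirely to Uma.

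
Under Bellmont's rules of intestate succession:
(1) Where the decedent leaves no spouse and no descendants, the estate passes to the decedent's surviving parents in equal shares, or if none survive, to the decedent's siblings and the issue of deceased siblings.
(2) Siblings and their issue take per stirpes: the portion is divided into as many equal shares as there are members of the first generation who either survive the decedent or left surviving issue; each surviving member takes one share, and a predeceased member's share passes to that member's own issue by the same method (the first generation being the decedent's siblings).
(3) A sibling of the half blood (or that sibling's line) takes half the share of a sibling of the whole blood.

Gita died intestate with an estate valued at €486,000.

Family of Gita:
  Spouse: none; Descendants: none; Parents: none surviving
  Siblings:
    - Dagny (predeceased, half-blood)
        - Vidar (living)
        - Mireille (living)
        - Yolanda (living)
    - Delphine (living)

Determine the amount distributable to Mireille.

Mireille receives €54,000.

The entire €486,000 passes to the siblings and their issue.
Counting each half-blood sibling's line as half a unit, there are 3/2 units in €486,000, so one unit is €324,000. Whole-blood lines (Delphine) take €324,000 each; half-blood lines (Dagny) take €162,000 each.
Dagny's share (€162,000) is divided into 3 shares of €54,000: Vidar, Mireille, and Yolanda each take €54,000.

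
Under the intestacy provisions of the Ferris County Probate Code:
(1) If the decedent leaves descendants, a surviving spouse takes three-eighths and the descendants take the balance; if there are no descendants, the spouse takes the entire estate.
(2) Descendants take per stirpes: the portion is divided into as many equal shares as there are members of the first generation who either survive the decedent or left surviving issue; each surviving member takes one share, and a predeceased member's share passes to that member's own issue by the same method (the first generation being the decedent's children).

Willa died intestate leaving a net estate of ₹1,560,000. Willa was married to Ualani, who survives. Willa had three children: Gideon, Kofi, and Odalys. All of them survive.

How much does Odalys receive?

Ualani takes three-eighths of ₹1,560,000 = ₹585,000. The remaining ₹975,000 passes to the descendants.
The descendants' portion (₹975,000) is divided into 3 shares of ₹325,000: Gideon, Kofi, and Odalys each take ₹325,000.

Odalys receives ₹325,000.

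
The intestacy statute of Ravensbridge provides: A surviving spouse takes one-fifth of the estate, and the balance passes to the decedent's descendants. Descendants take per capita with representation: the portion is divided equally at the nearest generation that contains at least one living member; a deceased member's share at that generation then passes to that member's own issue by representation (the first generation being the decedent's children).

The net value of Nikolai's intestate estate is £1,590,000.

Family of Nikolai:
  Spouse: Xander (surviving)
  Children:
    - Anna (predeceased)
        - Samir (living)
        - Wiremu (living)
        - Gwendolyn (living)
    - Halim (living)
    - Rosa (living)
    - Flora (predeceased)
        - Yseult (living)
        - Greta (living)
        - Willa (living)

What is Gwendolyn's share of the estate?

Xander takes one-fifth of £1,590,000 = £318,000. The remaining £1,272,000 passes to the descendants.
The descendants' portion (£1,272,000) is divided into 4 shares of £318,000: Halim and Rosa each take £318,000; Anna's £318,000 share passes to Anna's issue; Flora's £318,000 share passes to Flora's issue.
Anna's share (£318,000) is divided into 3 shares of £106,000: Samir, Wiremu, and Gwendolyn each take £106,000.
Flora's share (£318,000) is divided into 3 shares of £106,000: Yseult, Greta, and Willa each take £106,000.

Gwendolyn receives £106,000.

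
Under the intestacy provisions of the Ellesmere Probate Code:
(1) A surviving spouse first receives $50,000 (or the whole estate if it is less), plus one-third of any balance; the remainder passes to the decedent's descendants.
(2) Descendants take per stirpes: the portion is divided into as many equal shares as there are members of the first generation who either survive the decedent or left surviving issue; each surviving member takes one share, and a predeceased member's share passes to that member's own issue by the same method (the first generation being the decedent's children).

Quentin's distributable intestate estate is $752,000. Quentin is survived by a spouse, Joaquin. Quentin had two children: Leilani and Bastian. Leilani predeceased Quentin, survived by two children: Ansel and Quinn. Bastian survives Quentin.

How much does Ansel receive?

Ansel receives $117,000.

Joaquin first takes $50,000, leaving a balance of $702,000. Joaquin then takes one-third of the balance ($234,000), for a total of $284,000. The remaining $468,000 passes to the descendants.
The descendants' portion ($468,000) is divided into 2 shares of $234,000: Bastian takes $234,000; Leilani's $234,000 share passes to Leilani's issue.
Leilani's share ($234,000) is divided into 2 shares of $117,000: Ansel and Quinn each take $117,000.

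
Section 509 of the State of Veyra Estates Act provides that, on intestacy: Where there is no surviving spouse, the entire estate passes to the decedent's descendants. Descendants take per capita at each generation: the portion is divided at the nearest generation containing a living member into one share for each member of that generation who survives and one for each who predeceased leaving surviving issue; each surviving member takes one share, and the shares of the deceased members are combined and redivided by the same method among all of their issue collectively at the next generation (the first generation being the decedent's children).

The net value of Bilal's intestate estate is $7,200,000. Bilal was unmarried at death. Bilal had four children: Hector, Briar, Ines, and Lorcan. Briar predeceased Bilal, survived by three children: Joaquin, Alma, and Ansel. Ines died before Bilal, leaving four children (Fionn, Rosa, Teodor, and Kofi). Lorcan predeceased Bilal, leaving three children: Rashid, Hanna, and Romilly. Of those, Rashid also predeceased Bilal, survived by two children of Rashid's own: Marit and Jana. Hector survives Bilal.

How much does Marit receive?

Marit receives $270,000.

The entire $7,200,000 passes to the descendants.
That amount ($7,200,000) is divided at the children's generation into 4 shares of $1,800,000. Hector takes $1,800,000. The 3 shares of the deceased (Briar, Ines, and Lorcan) are combined into a pool of $5,400,000.
That pool ($5,400,000) is divided at the grandchildren's generation into 10 shares of $540,000. Joaquin, Alma, Ansel, Fionn, Rosa, Teodor, Kofi, Hanna, and Romilly each take $540,000. The remaining share for the deceased Rashid ($540,000) is carried to the next generation.
That pool ($540,000) is divided at the great-grandchildren's generation equally among Marit and Jana: $270,000 each.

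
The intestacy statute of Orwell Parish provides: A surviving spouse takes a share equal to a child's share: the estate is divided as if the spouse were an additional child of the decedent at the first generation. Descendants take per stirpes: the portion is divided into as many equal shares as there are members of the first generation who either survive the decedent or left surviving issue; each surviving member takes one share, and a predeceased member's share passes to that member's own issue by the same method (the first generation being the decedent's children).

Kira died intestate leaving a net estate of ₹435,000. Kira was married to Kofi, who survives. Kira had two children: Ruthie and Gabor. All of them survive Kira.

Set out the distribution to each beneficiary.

Kofi: ₹145,000; Ruthie: ₹145,000; Gabor: ₹145,000

The spouse counts as an additional share at the children's level, so there are 3 primary shares of ₹145,000. Kofi takes one such share (₹145,000).
The children's combined portion (₹290,000) is divided into 2 shares of ₹145,000: Ruthie and Gabor each take ₹145,000.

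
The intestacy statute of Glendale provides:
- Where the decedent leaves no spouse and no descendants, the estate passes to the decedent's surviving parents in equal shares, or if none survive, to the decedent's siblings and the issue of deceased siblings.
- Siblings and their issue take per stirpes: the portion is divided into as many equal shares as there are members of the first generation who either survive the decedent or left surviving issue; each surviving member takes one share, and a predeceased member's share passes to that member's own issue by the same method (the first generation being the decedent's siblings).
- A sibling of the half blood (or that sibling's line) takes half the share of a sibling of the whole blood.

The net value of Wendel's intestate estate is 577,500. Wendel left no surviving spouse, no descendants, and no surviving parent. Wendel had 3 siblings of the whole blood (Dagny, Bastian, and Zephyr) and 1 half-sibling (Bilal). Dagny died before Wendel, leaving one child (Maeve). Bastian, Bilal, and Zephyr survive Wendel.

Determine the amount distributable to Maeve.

The entire 577,500 passes to the siblings and their issue.
Counting each half-blood sibling's line as half a unit, there are 7/2 units in 577,500, so one unit is 165,000. Whole-blood lines (Dagny, Bastian, and Zephyr) take 165,000 each; half-blood lines (Bilal) take 82,500 each.
Dagny's share (165,000) passes entirely to Maeve.

Maeve receives 165,000.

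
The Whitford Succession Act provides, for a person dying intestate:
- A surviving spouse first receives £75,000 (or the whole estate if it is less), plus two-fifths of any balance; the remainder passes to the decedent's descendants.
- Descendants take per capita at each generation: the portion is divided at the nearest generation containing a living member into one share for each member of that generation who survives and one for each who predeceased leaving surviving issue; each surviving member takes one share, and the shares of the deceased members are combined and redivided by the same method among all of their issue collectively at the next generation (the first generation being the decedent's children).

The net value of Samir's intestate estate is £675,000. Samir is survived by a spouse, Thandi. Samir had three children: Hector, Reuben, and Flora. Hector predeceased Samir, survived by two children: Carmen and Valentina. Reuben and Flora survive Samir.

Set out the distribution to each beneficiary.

Thandi first takes £75,000, leaving a balance of £600,000. Thandi then takes two-fifths of the balance (£240,000), for a total of £315,000. The remaining £360,000 passes to the descendants.
The descendants' portion (£360,000) is divided at the children's generation into 3 shares of £120,000. Reuben and Flora each take £120,000. The remaining share for the deceased Hector (£120,000) is carried to the next generation.
That pool (£120,000) is divided at the grandchildren's generation equally among Carmen and Valentina: £60,000 each.

Thandi: £315,000; Carmen: £60,000; Valentina: £60,000; Reuben: £120,000; Flora: £120,000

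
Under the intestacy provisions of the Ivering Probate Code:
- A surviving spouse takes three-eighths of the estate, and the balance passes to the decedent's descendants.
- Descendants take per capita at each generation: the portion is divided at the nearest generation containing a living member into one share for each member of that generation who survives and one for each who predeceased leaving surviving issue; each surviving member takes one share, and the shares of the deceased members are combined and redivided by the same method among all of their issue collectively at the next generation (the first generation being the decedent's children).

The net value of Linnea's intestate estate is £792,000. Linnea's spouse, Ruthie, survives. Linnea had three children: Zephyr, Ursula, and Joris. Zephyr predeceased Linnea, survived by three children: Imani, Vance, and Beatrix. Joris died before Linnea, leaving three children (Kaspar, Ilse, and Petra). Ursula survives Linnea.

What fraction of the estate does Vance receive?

Vance receives 5/72 of the estate.

Ruthie takes three-eighths of £792,000 = £297,000. The remaining £495,000 passes to the descendants.
The descendants' portion (£495,000) is divided at the children's generation into 3 shares of £165,000. Ursula takes £165,000. The 2 shares of the deceased (Zephyr and Joris) are combined into a pool of £330,000.
That pool (£330,000) is divided at the grandchildren's generation equally among Imani, Vance, Beatrix, Kaspar, Ilse, and Petra: £55,000 each.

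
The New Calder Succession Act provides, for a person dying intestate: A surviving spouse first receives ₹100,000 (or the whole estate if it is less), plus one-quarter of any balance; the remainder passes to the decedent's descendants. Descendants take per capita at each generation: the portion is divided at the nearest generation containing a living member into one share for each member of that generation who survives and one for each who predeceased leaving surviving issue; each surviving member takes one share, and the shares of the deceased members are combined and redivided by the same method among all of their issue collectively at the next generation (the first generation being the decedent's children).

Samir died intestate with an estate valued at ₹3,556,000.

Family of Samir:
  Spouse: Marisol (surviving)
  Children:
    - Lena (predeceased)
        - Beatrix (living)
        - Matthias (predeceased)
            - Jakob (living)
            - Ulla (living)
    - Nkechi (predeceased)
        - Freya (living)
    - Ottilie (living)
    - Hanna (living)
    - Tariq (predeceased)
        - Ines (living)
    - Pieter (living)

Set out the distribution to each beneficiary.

Marisol: ₹964,000; Beatrix: ₹324,000; Jakob: ₹162,000; Ulla: ₹162,000; Freya: ₹324,000; Ottilie: ₹432,000; Hanna: ₹432,000; Ines: ₹324,000; Pieter: ₹432,000

Marisol first takes ₹100,000, leaving a balance of ₹3,456,000. Marisol then takes one-quarter of the balance (₹864,000), for a total of ₹964,000. The remaining ₹2,592,000 passes to the descendants.
The descendants' portion (₹2,592,000) is divided at the children's generation into 6 shares of ₹432,000. Ottilie, Hanna, and Pieter each take ₹432,000. The 3 shares of the deceased (Lena, Nkechi, and Tariq) are combined into a pool of ₹1,296,000.
That pool (₹1,296,000) is divided at the grandchildren's generation into 4 shares of ₹324,000. Beatrix, Freya, and Ines each take ₹324,000. The remaining share for the deceased Matthias (₹324,000) is carried to the next generation.
That pool (₹324,000) is divided at the great-grandchildren's generation equally among Jakob and Ulla: ₹162,000 each.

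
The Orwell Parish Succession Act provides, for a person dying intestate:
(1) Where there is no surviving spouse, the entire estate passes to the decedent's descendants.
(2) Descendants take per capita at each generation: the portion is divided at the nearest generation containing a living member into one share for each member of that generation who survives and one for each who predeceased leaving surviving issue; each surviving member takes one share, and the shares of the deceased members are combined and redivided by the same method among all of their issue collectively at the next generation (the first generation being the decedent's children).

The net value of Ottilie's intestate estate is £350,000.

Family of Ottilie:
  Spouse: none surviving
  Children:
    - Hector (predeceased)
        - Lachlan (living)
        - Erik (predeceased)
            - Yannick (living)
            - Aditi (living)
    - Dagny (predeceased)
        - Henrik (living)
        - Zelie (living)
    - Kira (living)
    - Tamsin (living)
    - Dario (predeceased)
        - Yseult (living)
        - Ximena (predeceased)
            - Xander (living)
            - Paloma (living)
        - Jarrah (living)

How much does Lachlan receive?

Lachlan receives £30,000.

The entire £350,000 passes to the descendants.
That amount (£350,000) is divided at the children's generation into 5 shares of £70,000. Kira and Tamsin each take £70,000. The 3 shares of the deceased (Hector, Dagny, and Dario) are combined into a pool of £210,000.
That pool (£210,000) is divided at the grandchildren's generation into 7 shares of £30,000. Lachlan, Henrik, Zelie, Yseult, and Jarrah each take £30,000. The 2 shares of the deceased (Erik and Ximena) are combined into a pool of £60,000.
That pool (£60,000) is divided at the great-grandchildren's generation equally among Yannick, Aditi, Xander, and Paloma: £15,000 each.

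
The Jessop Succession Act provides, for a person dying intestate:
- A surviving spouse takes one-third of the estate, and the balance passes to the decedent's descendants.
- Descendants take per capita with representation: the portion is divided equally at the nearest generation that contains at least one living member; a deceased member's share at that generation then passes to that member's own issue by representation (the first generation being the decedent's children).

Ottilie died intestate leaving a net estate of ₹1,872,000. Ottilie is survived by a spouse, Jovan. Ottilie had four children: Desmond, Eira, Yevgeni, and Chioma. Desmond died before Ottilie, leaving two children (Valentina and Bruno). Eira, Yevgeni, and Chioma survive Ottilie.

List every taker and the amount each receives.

Jovan: ₹624,000; Valentina: ₹156,000; Bruno: ₹156,000; Eira: ₹312,000; Yevgeni: ₹312,000; Chioma: ₹312,000

Jovan takes one-third of ₹1,872,000 = ₹624,000. The remaining ₹1,248,000 passes to the descendants.
The descendants' portion (₹1,248,000) is divided into 4 shares of ₹312,000: Eira, Yevgeni, and Chioma each take ₹312,000; Desmond's ₹312,000 share passes to Desmond's issue.
Desmond's share (₹312,000) is divided into 2 shares of ₹156,000: Valentina and Bruno each take ₹156,000.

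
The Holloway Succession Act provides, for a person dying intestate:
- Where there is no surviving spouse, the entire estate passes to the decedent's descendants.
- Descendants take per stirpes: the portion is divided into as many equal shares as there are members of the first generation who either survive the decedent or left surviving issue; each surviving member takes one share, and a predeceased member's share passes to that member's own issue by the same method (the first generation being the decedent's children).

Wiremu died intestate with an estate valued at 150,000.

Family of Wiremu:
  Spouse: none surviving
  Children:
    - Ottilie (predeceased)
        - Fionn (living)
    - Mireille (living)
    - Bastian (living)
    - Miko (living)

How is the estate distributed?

Fionn: 37,500; Mireille: 37,500; Bastian: 37,500; Miko: 37,500

The entire 150,000 passes to the descendants.
That amount (150,000) is divided into 4 shares of 37,500: Mireille, Bastian, and Miko each take 37,500; Ottilie's 37,500 share passes to Ottilie's issue.
Ottilie's share (37,500) passes entirely to Fionn.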